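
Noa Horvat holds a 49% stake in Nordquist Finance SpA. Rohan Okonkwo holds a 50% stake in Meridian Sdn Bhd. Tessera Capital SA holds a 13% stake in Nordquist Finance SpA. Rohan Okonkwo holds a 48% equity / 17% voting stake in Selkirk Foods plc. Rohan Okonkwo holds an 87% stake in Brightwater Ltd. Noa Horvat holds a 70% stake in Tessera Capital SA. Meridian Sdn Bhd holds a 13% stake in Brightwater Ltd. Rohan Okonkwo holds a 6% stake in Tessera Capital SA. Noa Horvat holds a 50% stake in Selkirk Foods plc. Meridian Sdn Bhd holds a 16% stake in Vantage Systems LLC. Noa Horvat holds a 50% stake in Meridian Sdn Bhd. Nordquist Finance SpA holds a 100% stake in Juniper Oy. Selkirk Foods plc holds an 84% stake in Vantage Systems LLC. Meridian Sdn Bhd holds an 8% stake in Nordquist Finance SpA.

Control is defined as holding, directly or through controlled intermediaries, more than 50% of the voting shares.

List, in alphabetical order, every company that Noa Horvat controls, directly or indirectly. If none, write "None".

Noa holds 70% of Tessera, so Noa controls Tessera.
Tessera and Noa together hold 13% + 49% = 62% of Nordquist, so Noa controls Nordquist.
Nordquist holds 100% of Juniper, so Noa controls Juniper.
No other company's threshold is met.

Juniper Oy, Nordquist Finance SpA, Tessera Capital SA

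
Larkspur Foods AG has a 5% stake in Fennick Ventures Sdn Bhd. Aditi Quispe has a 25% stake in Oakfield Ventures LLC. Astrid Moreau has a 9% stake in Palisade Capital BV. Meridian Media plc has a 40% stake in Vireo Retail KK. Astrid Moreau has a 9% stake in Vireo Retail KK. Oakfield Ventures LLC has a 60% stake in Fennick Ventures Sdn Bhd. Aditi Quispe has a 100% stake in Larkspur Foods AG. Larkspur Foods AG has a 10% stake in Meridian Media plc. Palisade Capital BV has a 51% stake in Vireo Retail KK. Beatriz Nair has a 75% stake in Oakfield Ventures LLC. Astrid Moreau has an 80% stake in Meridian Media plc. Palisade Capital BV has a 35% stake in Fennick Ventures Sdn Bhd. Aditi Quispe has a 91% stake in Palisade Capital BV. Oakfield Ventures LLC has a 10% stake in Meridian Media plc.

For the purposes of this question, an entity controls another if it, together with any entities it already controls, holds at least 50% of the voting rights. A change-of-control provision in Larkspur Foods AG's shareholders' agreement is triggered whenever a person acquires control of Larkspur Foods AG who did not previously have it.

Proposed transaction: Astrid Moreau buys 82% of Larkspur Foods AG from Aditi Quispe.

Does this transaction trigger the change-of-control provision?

The purchase adds only to Astrid's holdings (Aditi's stake shrinks), so Astrid is the only person who could newly come to control Larkspur.
Astrid holds 80% of Meridian, so Astrid controls Meridian.
Neither Astrid nor any entity Astrid controls holds any voting interest in Larkspur.
So before the transaction, Astrid does not control Larkspur.
After the purchase, Astrid holds 82% of Larkspur directly, and Aditi's stake falls to 18%.
Astrid holds 82% of Larkspur, so Astrid controls Larkspur.
Astrid did not control Larkspur before and does after, so the clause is triggered.

Yes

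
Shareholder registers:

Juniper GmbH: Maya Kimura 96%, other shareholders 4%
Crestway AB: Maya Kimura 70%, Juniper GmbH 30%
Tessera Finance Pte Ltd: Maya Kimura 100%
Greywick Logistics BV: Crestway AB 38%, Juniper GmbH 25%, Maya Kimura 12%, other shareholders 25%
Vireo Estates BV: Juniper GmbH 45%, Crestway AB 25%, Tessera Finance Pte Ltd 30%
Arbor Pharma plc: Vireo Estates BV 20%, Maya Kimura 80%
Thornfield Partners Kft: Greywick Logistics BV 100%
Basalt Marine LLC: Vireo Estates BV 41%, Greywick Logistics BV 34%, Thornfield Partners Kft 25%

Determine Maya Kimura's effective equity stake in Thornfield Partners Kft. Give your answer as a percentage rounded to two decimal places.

73.54%

Maya reaches Thornfield along 4 paths.
Via Crestway → Greywick: 70% × 38% × 100% = 26.6%.
Via Juniper → Crestway → Greywick: 96% × 30% × 38% × 100% = 10.944%.
Via Juniper → Greywick: 96% × 25% × 100% = 24%.
Via Greywick: 12% × 100% = 12%.
Total: 26.6% + 10.944% + 24% + 12% = 73.544%.
Rounded: 73.54%.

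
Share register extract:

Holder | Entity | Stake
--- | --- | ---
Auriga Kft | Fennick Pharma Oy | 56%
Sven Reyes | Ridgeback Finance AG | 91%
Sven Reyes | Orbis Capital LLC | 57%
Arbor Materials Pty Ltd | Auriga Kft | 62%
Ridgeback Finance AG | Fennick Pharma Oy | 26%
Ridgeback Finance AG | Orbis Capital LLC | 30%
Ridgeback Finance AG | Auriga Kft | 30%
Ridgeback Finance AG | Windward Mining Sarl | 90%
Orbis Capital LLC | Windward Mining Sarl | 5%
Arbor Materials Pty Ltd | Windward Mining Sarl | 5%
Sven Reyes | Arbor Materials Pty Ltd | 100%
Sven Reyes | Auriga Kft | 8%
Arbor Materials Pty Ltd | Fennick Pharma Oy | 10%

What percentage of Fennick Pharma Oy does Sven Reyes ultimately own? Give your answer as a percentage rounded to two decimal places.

88.15%

Sven reaches Fennick along 5 paths.
Via Ridgeback: 91% × 26% = 23.66%.
Via Arbor → Auriga: 100% × 62% × 56% = 34.72%.
Via Auriga: 8% × 56% = 4.48%.
Via Ridgeback → Auriga: 91% × 30% × 56% = 15.288%.
Via Arbor: 100% × 10% = 10%.
Total: 23.66% + 34.72% + 4.48% + 15.288% + 10% = 88.148%.
Rounded: 88.15%.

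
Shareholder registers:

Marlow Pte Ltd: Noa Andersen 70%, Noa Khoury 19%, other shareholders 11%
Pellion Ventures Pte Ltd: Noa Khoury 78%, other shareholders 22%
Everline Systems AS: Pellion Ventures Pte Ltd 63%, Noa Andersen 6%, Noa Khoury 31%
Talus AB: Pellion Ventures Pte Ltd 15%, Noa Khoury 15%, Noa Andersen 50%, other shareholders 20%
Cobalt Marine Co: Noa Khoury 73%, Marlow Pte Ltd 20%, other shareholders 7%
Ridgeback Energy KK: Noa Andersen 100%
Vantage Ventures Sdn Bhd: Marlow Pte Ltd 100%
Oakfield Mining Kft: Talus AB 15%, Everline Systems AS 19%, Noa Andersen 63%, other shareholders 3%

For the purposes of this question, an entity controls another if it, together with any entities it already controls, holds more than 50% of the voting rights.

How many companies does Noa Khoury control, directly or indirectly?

3

Noa Khoury holds 78% of Pellion, so Noa Khoury controls Pellion.
Pellion and Noa Khoury together hold 63% + 31% = 94% of Everline, so Noa Khoury controls Everline.
Noa Khoury holds 73% of Cobalt, so Noa Khoury controls Cobalt.
No other company's threshold is met.
Noa Khoury controls 3 companies.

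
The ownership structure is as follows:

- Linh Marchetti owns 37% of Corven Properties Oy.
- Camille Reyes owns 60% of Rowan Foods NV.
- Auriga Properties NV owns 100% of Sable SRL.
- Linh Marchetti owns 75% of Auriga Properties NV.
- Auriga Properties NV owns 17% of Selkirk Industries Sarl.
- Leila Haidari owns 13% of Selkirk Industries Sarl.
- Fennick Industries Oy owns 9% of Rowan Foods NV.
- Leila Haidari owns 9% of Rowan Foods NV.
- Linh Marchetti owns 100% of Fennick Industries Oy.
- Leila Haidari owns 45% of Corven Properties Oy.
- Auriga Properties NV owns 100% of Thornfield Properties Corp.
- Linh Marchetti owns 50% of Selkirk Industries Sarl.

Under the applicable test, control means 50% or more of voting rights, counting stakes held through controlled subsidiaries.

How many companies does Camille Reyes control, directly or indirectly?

1

Camille holds 60% of Rowan, so Camille controls Rowan.
No other company's threshold is met.
Camille controls 1 company.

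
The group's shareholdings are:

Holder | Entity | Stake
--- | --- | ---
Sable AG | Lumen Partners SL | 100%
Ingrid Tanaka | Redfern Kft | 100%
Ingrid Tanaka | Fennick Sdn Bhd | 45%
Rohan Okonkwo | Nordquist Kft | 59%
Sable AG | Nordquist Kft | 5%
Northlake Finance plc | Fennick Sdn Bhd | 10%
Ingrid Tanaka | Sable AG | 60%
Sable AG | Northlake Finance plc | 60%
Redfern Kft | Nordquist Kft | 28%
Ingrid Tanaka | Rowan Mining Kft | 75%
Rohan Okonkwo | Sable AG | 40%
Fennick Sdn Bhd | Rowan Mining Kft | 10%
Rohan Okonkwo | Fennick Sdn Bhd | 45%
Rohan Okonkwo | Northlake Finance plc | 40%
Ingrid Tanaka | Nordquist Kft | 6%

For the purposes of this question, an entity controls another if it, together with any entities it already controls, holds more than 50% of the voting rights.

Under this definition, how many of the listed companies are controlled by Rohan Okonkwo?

1

Rohan holds 59% of Nordquist, so Rohan controls Nordquist.
No other company's threshold is met.
Rohan controls 1 company.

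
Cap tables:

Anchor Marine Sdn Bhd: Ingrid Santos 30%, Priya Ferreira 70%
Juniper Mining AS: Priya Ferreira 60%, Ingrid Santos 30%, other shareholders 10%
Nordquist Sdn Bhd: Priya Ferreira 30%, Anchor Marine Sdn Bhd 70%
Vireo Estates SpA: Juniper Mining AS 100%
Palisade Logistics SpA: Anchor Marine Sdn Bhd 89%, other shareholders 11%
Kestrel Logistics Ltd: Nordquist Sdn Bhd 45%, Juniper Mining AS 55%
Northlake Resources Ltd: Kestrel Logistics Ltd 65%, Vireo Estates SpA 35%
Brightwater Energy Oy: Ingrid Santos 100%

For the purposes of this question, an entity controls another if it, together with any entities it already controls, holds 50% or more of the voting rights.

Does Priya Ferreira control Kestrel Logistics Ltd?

Yes

Priya holds 60% of Juniper, so Priya controls Juniper.
Priya holds 70% of Anchor, so Priya controls Anchor.
Priya and Anchor together hold 30% + 70% = 100% of Nordquist, so Priya controls Nordquist.
Nordquist and Juniper together hold 45% + 55% = 100% of Kestrel, so Priya controls Kestrel.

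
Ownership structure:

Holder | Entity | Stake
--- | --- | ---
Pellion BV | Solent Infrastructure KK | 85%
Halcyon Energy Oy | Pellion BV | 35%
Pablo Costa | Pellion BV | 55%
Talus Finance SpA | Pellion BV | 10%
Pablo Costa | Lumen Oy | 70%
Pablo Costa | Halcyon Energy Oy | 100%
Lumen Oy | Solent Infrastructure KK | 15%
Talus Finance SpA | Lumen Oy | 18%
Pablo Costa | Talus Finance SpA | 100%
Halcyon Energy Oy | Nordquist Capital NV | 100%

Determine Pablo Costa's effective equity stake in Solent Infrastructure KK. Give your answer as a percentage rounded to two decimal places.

Pablo reaches Solent along 5 paths.
Via Lumen: 70% × 15% = 10.5%.
Via Talus → Lumen: 100% × 18% × 15% = 2.7%.
Via Halcyon → Pellion: 100% × 35% × 85% = 29.75%.
Via Pellion: 55% × 85% = 46.75%.
Via Talus → Pellion: 100% × 10% × 85% = 8.5%.
Total: 10.5% + 2.7% + 29.75% + 46.75% + 8.5% = 98.2%.
Rounded: 98.20%.

98.20%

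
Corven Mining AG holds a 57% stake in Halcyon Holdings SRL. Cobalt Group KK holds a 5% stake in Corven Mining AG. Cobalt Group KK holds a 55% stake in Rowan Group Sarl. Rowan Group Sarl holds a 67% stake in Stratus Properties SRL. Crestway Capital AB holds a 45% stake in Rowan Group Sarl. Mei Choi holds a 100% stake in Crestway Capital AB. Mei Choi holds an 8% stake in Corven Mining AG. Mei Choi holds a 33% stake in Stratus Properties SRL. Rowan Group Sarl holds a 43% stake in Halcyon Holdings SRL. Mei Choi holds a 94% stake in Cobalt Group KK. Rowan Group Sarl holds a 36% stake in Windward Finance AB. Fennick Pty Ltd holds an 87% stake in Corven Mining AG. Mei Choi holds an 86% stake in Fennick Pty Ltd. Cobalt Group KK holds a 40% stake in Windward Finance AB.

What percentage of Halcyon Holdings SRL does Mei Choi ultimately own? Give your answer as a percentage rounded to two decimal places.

Mei reaches Halcyon along 5 paths.
Via Corven: 8% × 57% = 4.56%.
Via Fennick → Corven: 86% × 87% × 57% = 42.6474%.
Via Cobalt → Corven: 94% × 5% × 57% = 2.679%.
Via Crestway → Rowan: 100% × 45% × 43% = 19.35%.
Via Cobalt → Rowan: 94% × 55% × 43% = 22.231%.
Total: 4.56% + 42.6474% + 2.679% + 19.35% + 22.231% = 91.4674%.
Rounded: 91.47%.

91.47%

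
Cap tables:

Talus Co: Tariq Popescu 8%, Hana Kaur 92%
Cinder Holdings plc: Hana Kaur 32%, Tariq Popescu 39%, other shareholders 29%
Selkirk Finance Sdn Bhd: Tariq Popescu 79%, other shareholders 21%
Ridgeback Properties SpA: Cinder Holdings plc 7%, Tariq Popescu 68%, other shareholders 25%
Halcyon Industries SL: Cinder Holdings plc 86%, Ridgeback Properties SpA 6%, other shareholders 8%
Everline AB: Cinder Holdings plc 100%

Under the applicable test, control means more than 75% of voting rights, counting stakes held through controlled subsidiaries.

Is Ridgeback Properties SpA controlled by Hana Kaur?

Hana holds 92% of Talus, so Hana controls Talus.
Neither Hana nor any entity Hana controls holds any voting interest in Ridgeback.
So Hana does not control Ridgeback.

No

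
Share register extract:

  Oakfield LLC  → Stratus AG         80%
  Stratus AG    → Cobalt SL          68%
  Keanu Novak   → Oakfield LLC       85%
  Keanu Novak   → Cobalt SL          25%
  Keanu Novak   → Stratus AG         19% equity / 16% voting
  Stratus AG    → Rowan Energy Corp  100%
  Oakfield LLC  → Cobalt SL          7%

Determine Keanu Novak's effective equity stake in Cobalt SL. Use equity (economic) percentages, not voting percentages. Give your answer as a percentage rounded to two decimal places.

Keanu reaches Cobalt along 4 paths.
Via Oakfield → Stratus: 85% × 80% × 68% = 46.24%.
Via Stratus: 19% × 68% = 12.92%.
Direct stake: 25% = 25%.
Via Oakfield: 85% × 7% = 5.95%.
Total: 46.24% + 12.92% + 25% + 5.95% = 90.11%.

90.11%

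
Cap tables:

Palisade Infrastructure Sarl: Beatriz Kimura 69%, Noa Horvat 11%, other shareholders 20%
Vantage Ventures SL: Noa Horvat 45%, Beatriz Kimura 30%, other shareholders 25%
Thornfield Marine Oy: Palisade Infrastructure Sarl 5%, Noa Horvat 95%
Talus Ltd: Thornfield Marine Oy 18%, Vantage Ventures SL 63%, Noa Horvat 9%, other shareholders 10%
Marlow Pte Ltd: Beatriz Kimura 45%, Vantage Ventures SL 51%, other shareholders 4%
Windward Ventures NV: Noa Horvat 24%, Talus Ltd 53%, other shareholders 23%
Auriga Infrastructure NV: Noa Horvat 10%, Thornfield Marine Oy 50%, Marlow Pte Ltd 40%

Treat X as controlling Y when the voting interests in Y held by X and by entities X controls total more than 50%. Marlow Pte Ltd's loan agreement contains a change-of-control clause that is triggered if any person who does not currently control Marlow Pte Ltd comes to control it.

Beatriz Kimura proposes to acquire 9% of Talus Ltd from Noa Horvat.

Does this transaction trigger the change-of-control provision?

No

The purchase adds only to Beatriz's holdings (Noa's stake shrinks), so Beatriz is the only person who could newly come to control Marlow.
Beatriz holds 69% of Palisade, so Beatriz controls Palisade.
In Marlow, Beatriz's side holds only 45%, not > 50%.
So before the transaction, Beatriz does not control Marlow.
After the purchase, Beatriz holds 9% of Talus directly, and Noa's stake falls to 0%.
Beatriz's side now holds 9% of Talus, not > 50%, so Beatriz still does not control Talus.
After the transaction, Beatriz's side holds 45% of Marlow, not > 50%, so Beatriz still does not control Marlow.
No new person acquires control, so the clause is not triggered.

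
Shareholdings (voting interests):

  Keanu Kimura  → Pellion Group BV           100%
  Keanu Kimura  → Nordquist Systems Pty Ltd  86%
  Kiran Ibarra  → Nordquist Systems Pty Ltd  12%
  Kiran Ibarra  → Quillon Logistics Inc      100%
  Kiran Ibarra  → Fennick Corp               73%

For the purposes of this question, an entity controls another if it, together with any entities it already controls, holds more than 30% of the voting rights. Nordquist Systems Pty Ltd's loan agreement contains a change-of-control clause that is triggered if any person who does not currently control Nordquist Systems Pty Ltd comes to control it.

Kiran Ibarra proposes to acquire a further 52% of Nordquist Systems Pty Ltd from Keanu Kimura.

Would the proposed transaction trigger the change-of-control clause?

The purchase adds only to Kiran's holdings (Keanu's stake shrinks), so Kiran is the only person who could newly come to control Nordquist.
Kiran holds 100% of Quillon, so Kiran controls Quillon.
Kiran holds 73% of Fennick, so Kiran controls Fennick.
In Nordquist, Kiran's side holds only 12%, not > 30%.
So before the transaction, Kiran does not control Nordquist.
After the purchase, Kiran's direct stake in Nordquist rises to 12% + 52% = 64%, and Keanu's stake falls to 34%.
Kiran holds 64% of Nordquist, so Kiran controls Nordquist.
Kiran did not control Nordquist before and does after, so the clause is triggered.

Yes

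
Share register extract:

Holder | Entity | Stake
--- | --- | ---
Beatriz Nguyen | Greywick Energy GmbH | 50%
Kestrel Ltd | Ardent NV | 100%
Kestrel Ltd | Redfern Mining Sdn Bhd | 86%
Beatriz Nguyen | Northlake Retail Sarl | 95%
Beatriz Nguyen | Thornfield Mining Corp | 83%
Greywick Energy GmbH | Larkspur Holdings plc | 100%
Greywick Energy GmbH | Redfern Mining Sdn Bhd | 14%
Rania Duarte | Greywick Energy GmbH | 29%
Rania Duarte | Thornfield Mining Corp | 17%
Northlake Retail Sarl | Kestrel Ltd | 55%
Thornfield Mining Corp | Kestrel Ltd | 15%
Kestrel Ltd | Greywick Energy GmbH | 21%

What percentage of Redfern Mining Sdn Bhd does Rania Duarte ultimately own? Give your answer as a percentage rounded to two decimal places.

6.33%

Rania reaches Redfern along 3 paths.
Via Greywick: 29% × 14% = 4.06%.
Via Thornfield → Kestrel → Greywick: 17% × 15% × 21% × 14% = 0.07497%.
Via Thornfield → Kestrel: 17% × 15% × 86% = 2.193%.
Total: 4.06% + 0.07497% + 2.193% = 6.32797%.
Rounded: 6.33%.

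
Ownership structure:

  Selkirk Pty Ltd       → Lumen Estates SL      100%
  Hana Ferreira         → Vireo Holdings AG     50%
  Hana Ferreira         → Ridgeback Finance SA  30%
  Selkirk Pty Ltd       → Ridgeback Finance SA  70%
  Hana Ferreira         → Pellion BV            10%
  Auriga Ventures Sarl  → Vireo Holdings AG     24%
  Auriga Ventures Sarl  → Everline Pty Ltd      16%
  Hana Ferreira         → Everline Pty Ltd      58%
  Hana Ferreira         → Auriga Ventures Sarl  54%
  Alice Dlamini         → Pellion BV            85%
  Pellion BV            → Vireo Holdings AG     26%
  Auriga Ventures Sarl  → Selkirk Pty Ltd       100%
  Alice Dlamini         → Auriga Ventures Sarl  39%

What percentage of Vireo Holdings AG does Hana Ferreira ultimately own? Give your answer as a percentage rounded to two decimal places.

65.56%

Hana reaches Vireo along 3 paths.
Via Pellion: 10% × 26% = 2.6%.
Via Auriga: 54% × 24% = 12.96%.
Direct stake: 50% = 50%.
Total: 2.6% + 12.96% + 50% = 65.56%.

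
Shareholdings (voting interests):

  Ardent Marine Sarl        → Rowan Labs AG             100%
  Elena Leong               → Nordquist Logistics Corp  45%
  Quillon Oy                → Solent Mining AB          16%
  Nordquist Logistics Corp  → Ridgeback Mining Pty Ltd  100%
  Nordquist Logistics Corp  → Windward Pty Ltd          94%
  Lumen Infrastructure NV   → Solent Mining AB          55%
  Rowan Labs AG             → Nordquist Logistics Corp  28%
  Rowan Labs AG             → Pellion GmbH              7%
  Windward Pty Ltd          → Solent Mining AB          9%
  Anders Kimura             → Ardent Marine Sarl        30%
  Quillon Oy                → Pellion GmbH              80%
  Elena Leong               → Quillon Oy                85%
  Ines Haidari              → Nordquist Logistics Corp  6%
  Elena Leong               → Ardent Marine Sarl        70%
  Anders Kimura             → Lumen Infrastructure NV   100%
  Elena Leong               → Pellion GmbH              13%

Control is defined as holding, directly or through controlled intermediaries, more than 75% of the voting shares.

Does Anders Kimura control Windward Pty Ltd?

No

Anders holds 100% of Lumen, so Anders controls Lumen.
Neither Anders nor any entity Anders controls holds any voting interest in Windward.
So Anders does not control Windward.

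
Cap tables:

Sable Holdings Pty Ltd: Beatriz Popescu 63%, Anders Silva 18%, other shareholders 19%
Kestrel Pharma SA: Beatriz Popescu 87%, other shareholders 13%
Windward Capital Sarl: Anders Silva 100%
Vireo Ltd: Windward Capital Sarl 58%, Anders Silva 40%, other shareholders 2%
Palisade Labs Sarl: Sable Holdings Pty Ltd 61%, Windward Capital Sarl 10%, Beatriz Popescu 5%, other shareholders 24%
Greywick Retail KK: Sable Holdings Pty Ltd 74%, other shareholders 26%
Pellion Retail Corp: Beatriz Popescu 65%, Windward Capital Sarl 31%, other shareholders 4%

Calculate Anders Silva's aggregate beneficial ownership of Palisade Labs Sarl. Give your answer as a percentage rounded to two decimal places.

Anders reaches Palisade along 2 paths.
Via Sable: 18% × 61% = 10.98%.
Via Windward: 100% × 10% = 10%.
Total: 10.98% + 10% = 20.98%.

20.98%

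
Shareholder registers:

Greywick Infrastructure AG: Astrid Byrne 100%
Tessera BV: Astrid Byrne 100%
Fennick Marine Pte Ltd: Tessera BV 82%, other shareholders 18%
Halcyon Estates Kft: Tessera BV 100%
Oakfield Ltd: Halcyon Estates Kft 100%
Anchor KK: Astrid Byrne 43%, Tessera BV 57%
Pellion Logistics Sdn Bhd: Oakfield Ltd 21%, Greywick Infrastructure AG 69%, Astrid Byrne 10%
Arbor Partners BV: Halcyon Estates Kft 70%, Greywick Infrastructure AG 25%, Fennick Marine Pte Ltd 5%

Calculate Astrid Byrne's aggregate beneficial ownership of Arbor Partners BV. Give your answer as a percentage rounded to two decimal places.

99.10%

Astrid reaches Arbor along 3 paths.
Via Tessera → Halcyon: 100% × 100% × 70% = 70%.
Via Greywick: 100% × 25% = 25%.
Via Tessera → Fennick: 100% × 82% × 5% = 4.1%.
Total: 70% + 25% + 4.1% = 99.1%.
Rounded: 99.10%.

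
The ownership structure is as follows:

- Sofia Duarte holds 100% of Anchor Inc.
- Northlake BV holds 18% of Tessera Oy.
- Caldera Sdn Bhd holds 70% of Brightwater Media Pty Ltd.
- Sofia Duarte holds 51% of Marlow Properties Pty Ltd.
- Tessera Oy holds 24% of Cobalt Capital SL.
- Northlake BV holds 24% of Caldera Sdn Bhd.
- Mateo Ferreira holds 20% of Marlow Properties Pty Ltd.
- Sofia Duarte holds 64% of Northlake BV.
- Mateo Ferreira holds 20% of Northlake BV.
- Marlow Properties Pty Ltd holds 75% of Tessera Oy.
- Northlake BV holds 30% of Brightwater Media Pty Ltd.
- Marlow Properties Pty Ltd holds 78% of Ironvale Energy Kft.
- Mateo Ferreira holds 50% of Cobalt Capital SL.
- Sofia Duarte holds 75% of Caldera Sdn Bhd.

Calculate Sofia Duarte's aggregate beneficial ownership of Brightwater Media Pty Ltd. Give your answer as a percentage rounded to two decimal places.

Sofia reaches Brightwater along 3 paths.
Via Northlake → Caldera: 64% × 24% × 70% = 10.752%.
Via Caldera: 75% × 70% = 52.5%.
Via Northlake: 64% × 30% = 19.2%.
Total: 10.752% + 52.5% + 19.2% = 82.452%.
Rounded: 82.45%.

82.45%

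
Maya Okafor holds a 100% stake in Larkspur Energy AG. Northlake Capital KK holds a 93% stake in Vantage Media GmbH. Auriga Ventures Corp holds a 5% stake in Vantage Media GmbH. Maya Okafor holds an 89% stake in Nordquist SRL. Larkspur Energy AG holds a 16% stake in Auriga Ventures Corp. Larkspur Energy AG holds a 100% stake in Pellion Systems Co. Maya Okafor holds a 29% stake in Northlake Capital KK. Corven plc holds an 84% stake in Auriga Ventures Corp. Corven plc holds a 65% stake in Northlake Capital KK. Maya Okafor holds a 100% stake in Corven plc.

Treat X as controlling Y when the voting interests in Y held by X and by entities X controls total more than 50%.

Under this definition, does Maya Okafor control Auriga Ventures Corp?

Maya holds 100% of Corven, so Maya controls Corven.
Maya holds 100% of Larkspur, so Maya controls Larkspur.
Corven and Larkspur together hold 84% + 16% = 100% of Auriga, so Maya controls Auriga.

Yes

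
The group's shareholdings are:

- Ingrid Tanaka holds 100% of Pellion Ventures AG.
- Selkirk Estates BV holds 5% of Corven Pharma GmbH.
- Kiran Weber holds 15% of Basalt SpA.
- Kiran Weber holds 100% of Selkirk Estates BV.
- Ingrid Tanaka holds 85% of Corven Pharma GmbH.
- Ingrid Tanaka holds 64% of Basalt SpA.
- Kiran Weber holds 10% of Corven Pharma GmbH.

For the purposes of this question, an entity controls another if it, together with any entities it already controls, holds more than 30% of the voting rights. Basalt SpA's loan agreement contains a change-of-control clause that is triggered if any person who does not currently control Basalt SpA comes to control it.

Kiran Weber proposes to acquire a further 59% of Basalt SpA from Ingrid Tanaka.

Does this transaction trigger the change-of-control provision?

The purchase adds only to Kiran's holdings (Ingrid's stake shrinks), so Kiran is the only person who could newly come to control Basalt.
Kiran holds 100% of Selkirk, so Kiran controls Selkirk.
In Basalt, Kiran's side holds only 15%, not > 30%.
So before the transaction, Kiran does not control Basalt.
After the purchase, Kiran's direct stake in Basalt rises to 15% + 59% = 74%, and Ingrid's stake falls to 5%.
Kiran holds 74% of Basalt, so Kiran controls Basalt.
Kiran did not control Basalt before and does after, so the clause is triggered.

Yes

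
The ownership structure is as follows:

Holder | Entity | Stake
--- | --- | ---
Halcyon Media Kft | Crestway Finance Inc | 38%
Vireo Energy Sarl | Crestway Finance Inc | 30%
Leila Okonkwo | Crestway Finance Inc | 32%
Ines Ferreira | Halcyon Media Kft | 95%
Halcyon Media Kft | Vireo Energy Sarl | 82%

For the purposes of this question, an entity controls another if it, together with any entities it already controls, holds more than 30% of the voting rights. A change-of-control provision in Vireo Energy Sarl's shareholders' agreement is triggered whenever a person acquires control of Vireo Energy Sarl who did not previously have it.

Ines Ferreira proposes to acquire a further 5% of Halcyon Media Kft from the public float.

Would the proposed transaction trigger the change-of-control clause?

No

The purchase changes only Ines's holdings, so Ines is the only person who could newly come to control Vireo.
Ines holds 95% of Halcyon, so Ines controls Halcyon.
Halcyon holds 82% of Vireo, so Ines controls Vireo.
So Ines already controls Vireo before the transaction.
After the purchase, Ines's direct stake in Halcyon rises to 95% + 5% = 100%.
Ines controlled Vireo already, so this is not a new person acquiring control; every other person's position is unchanged or reduced.
No new person acquires control, so the clause is not triggered.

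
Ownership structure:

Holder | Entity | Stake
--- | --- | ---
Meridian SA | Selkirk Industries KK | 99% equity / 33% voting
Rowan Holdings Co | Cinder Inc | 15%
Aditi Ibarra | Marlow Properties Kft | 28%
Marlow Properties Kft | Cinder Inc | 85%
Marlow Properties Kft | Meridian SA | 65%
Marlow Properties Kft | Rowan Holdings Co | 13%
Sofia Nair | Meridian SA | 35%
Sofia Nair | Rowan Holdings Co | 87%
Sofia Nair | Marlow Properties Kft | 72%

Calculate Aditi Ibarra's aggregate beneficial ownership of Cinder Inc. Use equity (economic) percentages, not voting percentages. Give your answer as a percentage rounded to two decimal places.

Aditi reaches Cinder along 2 paths.
Via Marlow: 28% × 85% = 23.8%.
Via Marlow → Rowan: 28% × 13% × 15% = 0.546%.
Total: 23.8% + 0.546% = 24.346%.
Rounded: 24.35%.

24.35%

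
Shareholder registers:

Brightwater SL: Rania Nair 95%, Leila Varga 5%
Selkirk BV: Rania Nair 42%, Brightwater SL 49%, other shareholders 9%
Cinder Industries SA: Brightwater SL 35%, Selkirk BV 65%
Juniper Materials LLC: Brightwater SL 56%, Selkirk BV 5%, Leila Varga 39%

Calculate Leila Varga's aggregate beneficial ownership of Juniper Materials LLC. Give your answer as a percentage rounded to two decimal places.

41.92%

Leila reaches Juniper along 3 paths.
Via Brightwater: 5% × 56% = 2.8%.
Via Brightwater → Selkirk: 5% × 49% × 5% = 0.1225%.
Direct stake: 39% = 39%.
Total: 2.8% + 0.1225% + 39% = 41.9225%.
Rounded: 41.92%.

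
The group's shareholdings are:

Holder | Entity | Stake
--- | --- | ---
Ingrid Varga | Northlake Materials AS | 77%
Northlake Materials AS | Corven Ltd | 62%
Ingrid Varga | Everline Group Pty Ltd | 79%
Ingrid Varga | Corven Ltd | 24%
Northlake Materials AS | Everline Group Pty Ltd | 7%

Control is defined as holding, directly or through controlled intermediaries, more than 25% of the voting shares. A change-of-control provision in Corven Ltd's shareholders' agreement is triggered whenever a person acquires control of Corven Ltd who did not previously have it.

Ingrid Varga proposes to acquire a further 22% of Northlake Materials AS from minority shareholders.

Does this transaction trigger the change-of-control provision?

The purchase changes only Ingrid's holdings, so Ingrid is the only person who could newly come to control Corven.
Ingrid holds 77% of Northlake, so Ingrid controls Northlake.
Ingrid and Northlake together hold 24% + 62% = 86% of Corven, so Ingrid controls Corven.
So Ingrid already controls Corven before the transaction.
After the purchase, Ingrid's direct stake in Northlake rises to 77% + 22% = 99%.
Ingrid controlled Corven already, so this is not a new person acquiring control; every other person's position is unchanged or reduced.
No new person acquires control, so the clause is not triggered.

No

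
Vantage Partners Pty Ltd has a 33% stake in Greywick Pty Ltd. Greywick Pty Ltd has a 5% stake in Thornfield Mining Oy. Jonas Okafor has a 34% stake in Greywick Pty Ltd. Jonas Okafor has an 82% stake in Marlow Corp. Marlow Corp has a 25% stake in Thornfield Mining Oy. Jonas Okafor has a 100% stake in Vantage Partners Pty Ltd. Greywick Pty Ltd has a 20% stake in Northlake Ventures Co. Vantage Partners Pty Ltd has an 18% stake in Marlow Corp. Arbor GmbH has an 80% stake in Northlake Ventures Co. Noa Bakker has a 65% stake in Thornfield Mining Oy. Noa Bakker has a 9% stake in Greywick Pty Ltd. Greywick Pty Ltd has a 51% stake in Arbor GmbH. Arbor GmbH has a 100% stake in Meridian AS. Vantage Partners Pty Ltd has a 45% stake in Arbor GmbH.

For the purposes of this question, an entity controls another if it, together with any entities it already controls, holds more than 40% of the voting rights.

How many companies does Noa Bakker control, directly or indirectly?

1

Noa holds 65% of Thornfield, so Noa controls Thornfield.
No other company's threshold is met.
Noa controls 1 company.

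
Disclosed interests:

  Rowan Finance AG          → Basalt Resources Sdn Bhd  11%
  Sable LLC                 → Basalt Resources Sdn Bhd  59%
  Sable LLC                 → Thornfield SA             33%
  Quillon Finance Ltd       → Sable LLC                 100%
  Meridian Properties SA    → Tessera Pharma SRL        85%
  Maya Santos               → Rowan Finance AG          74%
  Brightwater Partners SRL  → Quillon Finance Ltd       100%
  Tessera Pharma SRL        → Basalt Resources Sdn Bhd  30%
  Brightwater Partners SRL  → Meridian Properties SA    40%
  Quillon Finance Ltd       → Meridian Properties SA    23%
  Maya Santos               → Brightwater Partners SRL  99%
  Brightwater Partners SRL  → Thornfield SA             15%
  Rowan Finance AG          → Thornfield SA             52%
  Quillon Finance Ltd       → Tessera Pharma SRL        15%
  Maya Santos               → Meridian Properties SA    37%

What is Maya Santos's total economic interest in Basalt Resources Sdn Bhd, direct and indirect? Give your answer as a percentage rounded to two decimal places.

96.34%

Maya reaches Basalt along 6 paths.
Via Brightwater → Quillon → Meridian → Tessera: 99% × 100% × 23% × 85% × 30% = 5.80635%.
Via Meridian → Tessera: 37% × 85% × 30% = 9.435%.
Via Brightwater → Meridian → Tessera: 99% × 40% × 85% × 30% = 10.098%.
Via Brightwater → Quillon → Tessera: 99% × 100% × 15% × 30% = 4.455%.
Via Rowan: 74% × 11% = 8.14%.
Via Brightwater → Quillon → Sable: 99% × 100% × 100% × 59% = 58.41%.
Total: 5.80635% + 9.435% + 10.098% + 4.455% + 8.14% + 58.41% = 96.34435%.
Rounded: 96.34%.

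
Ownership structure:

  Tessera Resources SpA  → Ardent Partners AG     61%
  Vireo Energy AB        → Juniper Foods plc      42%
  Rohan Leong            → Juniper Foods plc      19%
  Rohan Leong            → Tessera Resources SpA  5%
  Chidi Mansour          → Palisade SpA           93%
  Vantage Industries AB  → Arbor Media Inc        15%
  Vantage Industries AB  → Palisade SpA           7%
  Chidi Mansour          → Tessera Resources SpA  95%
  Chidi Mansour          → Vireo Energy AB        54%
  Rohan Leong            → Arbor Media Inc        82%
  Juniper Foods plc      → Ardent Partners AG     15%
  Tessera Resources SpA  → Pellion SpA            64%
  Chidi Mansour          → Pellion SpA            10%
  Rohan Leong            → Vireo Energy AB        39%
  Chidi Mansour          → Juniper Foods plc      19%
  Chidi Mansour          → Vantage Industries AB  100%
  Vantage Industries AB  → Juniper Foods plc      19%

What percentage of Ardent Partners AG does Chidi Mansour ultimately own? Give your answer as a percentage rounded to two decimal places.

Chidi reaches Ardent along 4 paths.
Via Vireo → Juniper: 54% × 42% × 15% = 3.402%.
Via Juniper: 19% × 15% = 2.85%.
Via Vantage → Juniper: 100% × 19% × 15% = 2.85%.
Via Tessera: 95% × 61% = 57.95%.
Total: 3.402% + 2.85% + 2.85% + 57.95% = 67.052%.
Rounded: 67.05%.

67.05%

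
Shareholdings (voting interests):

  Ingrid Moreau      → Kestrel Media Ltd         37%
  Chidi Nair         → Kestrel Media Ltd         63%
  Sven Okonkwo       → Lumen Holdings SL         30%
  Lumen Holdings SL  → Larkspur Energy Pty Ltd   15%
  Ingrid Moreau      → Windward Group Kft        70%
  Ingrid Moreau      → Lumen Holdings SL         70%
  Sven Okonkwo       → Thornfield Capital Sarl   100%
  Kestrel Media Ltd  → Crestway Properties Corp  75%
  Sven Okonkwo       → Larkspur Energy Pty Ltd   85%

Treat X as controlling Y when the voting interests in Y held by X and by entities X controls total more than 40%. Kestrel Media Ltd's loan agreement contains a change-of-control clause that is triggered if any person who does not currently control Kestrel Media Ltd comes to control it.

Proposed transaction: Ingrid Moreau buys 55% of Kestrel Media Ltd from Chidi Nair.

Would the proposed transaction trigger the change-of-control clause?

Yes

The purchase adds only to Ingrid's holdings (Chidi's stake shrinks), so Ingrid is the only person who could newly come to control Kestrel.
Ingrid holds 70% of Lumen, so Ingrid controls Lumen.
Ingrid holds 70% of Windward, so Ingrid controls Windward.
In Kestrel, Ingrid's side holds only 37%, not > 40%.
So before the transaction, Ingrid does not control Kestrel.
After the purchase, Ingrid's direct stake in Kestrel rises to 37% + 55% = 92%, and Chidi's stake falls to 8%.
Ingrid holds 92% of Kestrel, so Ingrid controls Kestrel.
Ingrid did not control Kestrel before and does after, so the clause is triggered.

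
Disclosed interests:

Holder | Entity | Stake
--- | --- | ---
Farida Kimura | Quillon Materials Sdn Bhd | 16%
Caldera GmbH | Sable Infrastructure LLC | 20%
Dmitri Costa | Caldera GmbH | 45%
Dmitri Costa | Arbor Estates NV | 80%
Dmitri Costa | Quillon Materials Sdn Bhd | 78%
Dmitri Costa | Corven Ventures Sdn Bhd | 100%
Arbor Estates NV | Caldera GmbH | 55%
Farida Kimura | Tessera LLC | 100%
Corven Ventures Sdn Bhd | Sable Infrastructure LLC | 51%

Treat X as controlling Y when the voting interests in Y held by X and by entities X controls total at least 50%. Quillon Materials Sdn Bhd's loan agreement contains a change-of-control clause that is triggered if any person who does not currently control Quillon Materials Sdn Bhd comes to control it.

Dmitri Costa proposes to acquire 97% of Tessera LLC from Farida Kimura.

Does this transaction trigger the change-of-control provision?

No

The purchase adds only to Dmitri's holdings (Farida's stake shrinks), so Dmitri is the only person who could newly come to control Quillon.
Dmitri holds 78% of Quillon, so Dmitri controls Quillon.
So Dmitri already controls Quillon before the transaction.
After the purchase, Dmitri holds 97% of Tessera directly, and Farida's stake falls to 3%.
Dmitri controlled Quillon already, so this is not a new person acquiring control; every other person's position is unchanged or reduced.
No new person acquires control, so the clause is not triggered.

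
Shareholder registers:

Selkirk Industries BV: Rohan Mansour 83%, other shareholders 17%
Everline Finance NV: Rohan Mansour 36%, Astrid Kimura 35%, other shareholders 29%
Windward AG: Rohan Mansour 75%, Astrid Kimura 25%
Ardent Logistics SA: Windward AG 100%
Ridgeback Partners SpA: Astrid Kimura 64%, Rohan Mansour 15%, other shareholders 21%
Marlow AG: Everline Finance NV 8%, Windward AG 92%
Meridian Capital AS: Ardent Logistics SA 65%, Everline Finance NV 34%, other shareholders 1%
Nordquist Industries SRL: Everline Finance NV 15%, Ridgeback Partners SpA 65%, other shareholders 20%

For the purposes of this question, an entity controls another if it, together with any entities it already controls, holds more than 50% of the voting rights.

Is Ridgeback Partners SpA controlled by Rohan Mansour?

Rohan holds 83% of Selkirk, so Rohan controls Selkirk.
Rohan holds 75% of Windward, so Rohan controls Windward.
Windward holds 100% of Ardent, so Rohan controls Ardent.
Windward holds 92% of Marlow, so Rohan controls Marlow.
Ardent holds 65% of Meridian, so Rohan controls Meridian.
In Ridgeback, Rohan's side holds only 15%, not > 50%.
So Rohan does not control Ridgeback.

No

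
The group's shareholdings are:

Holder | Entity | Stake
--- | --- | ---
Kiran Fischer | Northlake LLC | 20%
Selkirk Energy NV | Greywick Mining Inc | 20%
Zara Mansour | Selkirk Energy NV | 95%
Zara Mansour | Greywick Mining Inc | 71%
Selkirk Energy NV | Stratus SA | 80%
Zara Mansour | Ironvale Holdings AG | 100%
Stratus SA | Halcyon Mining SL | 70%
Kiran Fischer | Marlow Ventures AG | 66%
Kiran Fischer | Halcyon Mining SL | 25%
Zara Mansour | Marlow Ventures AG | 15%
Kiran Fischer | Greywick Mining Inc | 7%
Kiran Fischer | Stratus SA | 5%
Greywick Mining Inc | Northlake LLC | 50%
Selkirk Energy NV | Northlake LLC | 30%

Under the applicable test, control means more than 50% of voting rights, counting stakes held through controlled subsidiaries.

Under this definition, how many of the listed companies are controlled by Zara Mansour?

Zara holds 95% of Selkirk, so Zara controls Selkirk.
Zara and Selkirk together hold 71% + 20% = 91% of Greywick, so Zara controls Greywick.
Selkirk holds 80% of Stratus, so Zara controls Stratus.
Stratus holds 70% of Halcyon, so Zara controls Halcyon.
Zara holds 100% of Ironvale, so Zara controls Ironvale.
Selkirk and Greywick together hold 30% + 50% = 80% of Northlake, so Zara controls Northlake.
No other company's threshold is met.
Zara controls 6 companies.

6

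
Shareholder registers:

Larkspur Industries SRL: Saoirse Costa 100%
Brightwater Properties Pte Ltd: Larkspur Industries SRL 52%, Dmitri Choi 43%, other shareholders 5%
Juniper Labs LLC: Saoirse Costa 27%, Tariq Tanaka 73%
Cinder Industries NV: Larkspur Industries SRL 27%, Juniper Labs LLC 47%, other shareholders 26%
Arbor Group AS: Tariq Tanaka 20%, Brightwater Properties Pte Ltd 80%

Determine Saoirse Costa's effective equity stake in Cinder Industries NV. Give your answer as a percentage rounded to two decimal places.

Saoirse reaches Cinder along 2 paths.
Via Larkspur: 100% × 27% = 27%.
Via Juniper: 27% × 47% = 12.69%.
Total: 27% + 12.69% = 39.69%.

39.69%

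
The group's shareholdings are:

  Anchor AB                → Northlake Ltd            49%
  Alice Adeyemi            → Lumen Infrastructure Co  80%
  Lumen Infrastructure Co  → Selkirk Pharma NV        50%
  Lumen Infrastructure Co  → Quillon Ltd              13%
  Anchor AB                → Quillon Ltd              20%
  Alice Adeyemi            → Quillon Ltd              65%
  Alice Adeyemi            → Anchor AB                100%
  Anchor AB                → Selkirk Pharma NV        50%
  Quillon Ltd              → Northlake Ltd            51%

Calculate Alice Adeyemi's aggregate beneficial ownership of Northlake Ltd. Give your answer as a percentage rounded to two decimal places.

Alice reaches Northlake along 4 paths.
Via Anchor: 100% × 49% = 49%.
Via Lumen → Quillon: 80% × 13% × 51% = 5.304%.
Via Anchor → Quillon: 100% × 20% × 51% = 10.2%.
Via Quillon: 65% × 51% = 33.15%.
Total: 49% + 5.304% + 10.2% + 33.15% = 97.654%.
Rounded: 97.65%.

97.65%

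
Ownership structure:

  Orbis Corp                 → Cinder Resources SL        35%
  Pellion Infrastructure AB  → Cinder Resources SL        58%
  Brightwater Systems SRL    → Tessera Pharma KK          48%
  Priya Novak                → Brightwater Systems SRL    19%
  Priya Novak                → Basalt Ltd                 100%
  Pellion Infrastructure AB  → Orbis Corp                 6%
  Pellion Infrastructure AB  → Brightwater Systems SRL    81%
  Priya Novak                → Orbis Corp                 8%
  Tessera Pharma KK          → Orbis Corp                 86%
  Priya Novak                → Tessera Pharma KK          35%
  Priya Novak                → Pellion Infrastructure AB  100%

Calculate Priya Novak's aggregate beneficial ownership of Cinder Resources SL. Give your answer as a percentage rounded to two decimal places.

Priya reaches Cinder along 6 paths.
Via Pellion: 100% × 58% = 58%.
Via Pellion → Orbis: 100% × 6% × 35% = 2.1%.
Via Orbis: 8% × 35% = 2.8%.
Via Tessera → Orbis: 35% × 86% × 35% = 10.535%.
Via Pellion → Brightwater → Tessera → Orbis: 100% × 81% × 48% × 86% × 35% = 11.70288%.
Via Brightwater → Tessera → Orbis: 19% × 48% × 86% × 35% = 2.74512%.
Total: 58% + 2.1% + 2.8% + 10.535% + 11.70288% + 2.74512% = 87.883%.
Rounded: 87.88%.

87.88%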